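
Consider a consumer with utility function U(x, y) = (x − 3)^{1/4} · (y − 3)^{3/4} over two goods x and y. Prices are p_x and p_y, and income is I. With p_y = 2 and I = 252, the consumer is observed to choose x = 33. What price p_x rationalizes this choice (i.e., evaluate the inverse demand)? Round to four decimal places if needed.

p_x = 2

MRS = (1/3)·(y−3)/(x−3). Tangency with p_x/p_y gives y−3 = 3·(p_x/p_y)·(x−3).
After buying the subsistence bundle (3, 3), a share 0.25 of the remaining income goes to x: x* = 3 + 0.25·(I − 3p_x − 3p_y)/p_x.
Set x* = 33 in the demand function and solve for p_x: p_x = 2.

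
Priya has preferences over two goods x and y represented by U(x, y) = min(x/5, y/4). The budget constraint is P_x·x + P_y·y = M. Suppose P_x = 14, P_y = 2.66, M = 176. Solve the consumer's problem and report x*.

x* = 10.9127

With perfect complements, no substitution: consume in ratio x:y = 5:4.
Budget: P_x·x + P_y·(4/5)·x = M, so (5·P_x + 4·P_y)·x = 5·M.
Demand: x*(P_x,P_y,M) = 5·M/(5·P_x + 4·P_y), y* = 4·M/(5·P_x + 4·P_y).
Here 5·14 + 4·2.66 = 80.64, giving x* = 10.9127.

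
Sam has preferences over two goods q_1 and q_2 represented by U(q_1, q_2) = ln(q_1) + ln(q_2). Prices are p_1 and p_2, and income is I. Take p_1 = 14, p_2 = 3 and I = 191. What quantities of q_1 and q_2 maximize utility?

q_1* = 6.8214, q_2* = 31.8333

The MRS is q_2/q_1. Set MRS = p_1/p_2.
Rearranging, p_2·q_2 = p_1·q_1. Substituting into the budget gives p_1·q_1·(1 + 1) = I.
Demand: q_1*(p_1,p_2,I) = 0.5·I/p_1 and q_2* = 0.5·I/p_2.
At p_1=14, p_2=3, I=191: q_1* = 0.5·191/14 = 6.8214, q_2* = 31.8333.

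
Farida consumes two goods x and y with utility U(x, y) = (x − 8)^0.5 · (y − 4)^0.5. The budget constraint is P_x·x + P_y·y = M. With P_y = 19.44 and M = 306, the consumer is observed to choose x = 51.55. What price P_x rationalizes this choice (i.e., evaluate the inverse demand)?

MRS = (y−4)/(x−8). Tangency with P_x/P_y gives y−4 = (P_x/P_y)·(x−8).
Substituting into the budget: x* = 8 + 0.5·(M − 8·P_x − 4·P_y)/P_x, and y* = 4 + 0.5·(…)/P_y.
Set x* = 51.55 in the demand function and solve for P_x: P_x = 2.4.

P_x = 2.4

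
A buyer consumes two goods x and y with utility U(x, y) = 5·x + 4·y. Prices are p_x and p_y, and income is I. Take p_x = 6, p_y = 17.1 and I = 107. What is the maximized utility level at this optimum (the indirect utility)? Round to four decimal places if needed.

Linear utility — the consumer picks whichever good has higher MU/price: 5/6 = 0.8333 vs 4/17.1 = 0.2339.
x gives more utility per dollar, so spend all income on x: x* = I/p_x, y* = 0.
Numerically: x* = 17.8333, y* = 0.
Utility at the optimum: U(17.8333, 0) = 89.1667.

V = 89.1667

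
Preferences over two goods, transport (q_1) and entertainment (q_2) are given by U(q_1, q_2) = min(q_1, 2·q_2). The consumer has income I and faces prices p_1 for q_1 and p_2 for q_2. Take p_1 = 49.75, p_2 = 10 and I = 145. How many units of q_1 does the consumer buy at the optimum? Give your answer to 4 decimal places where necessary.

Demand: q_1*(p_1,p_2,I) = 2·I/(2·p_1 + p_2), q_2* = I/(2·p_1 + p_2).
Here 2·49.75 + 10 = 109.5, giving q_1* = 2.6484.

q_1* = 2.6484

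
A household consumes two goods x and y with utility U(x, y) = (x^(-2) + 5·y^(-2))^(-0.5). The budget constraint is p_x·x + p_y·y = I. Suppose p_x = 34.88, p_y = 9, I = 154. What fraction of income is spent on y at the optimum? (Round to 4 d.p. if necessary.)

share on y = 0.4094

MU_x ∝ x^(-3), MU_y ∝ 5·y^(-3), so MRS = (1/5)·(y/x)^(3) = p_x/p_y.
Solve for the ratio: y/x = [5·p_x/p_y]^(1/3).
With the ratio pinned down, the budget gives x* = I/(p_x + p_y·(y/x)) and y* = (y/x)·x*.
Numerically y/x = 2.685971, so x* = 154/(34.88 + 9·2.685971) = 2.6078 and y* = 2.685971·2.6078 = 7.0045.
Expenditure on y: 9·7.0045 = 63.0401; share = 0.4094.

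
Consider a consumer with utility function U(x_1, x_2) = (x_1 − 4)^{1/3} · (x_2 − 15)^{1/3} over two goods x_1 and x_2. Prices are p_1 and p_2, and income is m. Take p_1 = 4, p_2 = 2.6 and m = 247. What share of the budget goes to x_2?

This is Cobb-Douglas in (x_1−4, x_2−15): tangency gives 1/3·p_2·(x_2−15) = 1/3·p_1·(x_1−4).
After buying the subsistence bundle (4, 15), a share 0.5 of the remaining income goes to x_1: x_1* = 4 + 0.5·(m − 4p_1 − 15p_2)/p_1.
Discretionary income = 247 − 4·4 − 15·2.6 = 192; x_1* = 4 + 0.5·192/4 = 28; x_2* = 15 + 0.5·192/2.6 = 51.9231.
Expenditure on x_2: 2.6·51.9231 = 135; share = 0.5466.

share on x_2 = 0.5466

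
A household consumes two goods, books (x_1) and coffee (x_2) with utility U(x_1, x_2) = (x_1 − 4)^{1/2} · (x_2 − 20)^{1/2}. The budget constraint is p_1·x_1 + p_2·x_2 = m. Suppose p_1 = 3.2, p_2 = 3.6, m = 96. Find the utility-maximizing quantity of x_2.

MRS = (x_2−20)/(x_1−4). Tangency with p_1/p_2 gives x_2−20 = (p_1/p_2)·(x_1−4).
After buying the subsistence bundle (4, 20), a share 0.5 of the remaining income goes to x_1: x_1* = 4 + 0.5·(m − 4p_1 − 20p_2)/p_1.
Discretionary income = 96 − 4·3.2 − 20·3.6 = 11.2; x_2* = 20 + 0.5·11.2/3.6 = 21.5556.

x_2* = 21.5556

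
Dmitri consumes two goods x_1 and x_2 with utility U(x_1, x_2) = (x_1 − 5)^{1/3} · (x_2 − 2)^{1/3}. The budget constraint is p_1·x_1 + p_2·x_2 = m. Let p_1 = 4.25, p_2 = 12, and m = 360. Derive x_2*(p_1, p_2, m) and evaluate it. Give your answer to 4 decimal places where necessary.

Let x_1' = x_1−5, x_2' = x_2−2. MRS = x_2'/x_1' = p_1/p_2.
After buying the subsistence bundle (5, 2), a share 0.5 of the remaining income goes to x_1: x_1* = 5 + 0.5·(m − 5p_1 − 2p_2)/p_1.
Discretionary income = 360 − 5·4.25 − 2·12 = 314.75; x_2* = 2 + 0.5·314.75/12 = 15.1146.

x_2* = 15.1146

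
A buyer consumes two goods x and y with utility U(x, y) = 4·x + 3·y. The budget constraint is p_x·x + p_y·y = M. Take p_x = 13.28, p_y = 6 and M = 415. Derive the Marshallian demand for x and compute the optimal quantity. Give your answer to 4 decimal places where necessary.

x* = 0

Linear utility — the consumer picks whichever good has higher MU/price: 4/13.28 = 0.3012 vs 3/6 = 0.5.
y gives more utility per dollar, so spend all income on y: y* = M/p_y, x* = 0.
Numerically: x* = 0, y* = 69.1667.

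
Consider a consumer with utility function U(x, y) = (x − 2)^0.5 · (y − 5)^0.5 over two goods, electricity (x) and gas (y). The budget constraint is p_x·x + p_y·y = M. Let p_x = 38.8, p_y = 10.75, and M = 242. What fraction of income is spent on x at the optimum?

MRS = (y−5)/(x−2). Tangency with p_x/p_y gives y−5 = (p_x/p_y)·(x−2).
After buying the subsistence bundle (2, 5), a share 0.5 of the remaining income goes to x: x* = 2 + 0.5·(M − 2p_x − 5p_y)/p_x.
Discretionary income = 242 − 2·38.8 − 5·10.75 = 110.65; x* = 2 + 0.5·110.65/38.8 = 3.4259; y* = 5 + 0.5·110.65/10.75 = 10.1465.
Expenditure on x: 38.8·3.4259 = 132.925; share = 0.5493.

share on x = 0.5493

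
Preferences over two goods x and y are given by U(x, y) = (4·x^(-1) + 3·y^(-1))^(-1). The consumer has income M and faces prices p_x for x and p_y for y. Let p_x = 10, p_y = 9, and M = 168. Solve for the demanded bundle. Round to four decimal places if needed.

Substitute y = (y/x)·x into the budget: x* = M/(p_x + p_y·(y/x)).
Numerically y/x = 0.912871, so x* = 168/(10 + 9·0.912871) = 9.2227 and y* = 0.912871·9.2227 = 8.4192.

x* = 9.2227, y* = 8.4192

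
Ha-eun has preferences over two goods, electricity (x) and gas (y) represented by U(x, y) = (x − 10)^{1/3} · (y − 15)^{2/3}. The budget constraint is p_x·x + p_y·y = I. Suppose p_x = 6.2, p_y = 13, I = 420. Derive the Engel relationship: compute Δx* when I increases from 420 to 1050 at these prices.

This is Cobb-Douglas in (x−10, y−15): tangency gives 1/3·p_y·(y−15) = 2/3·p_x·(x−10).
Substituting into the budget: x* = 10 + 1/3·(I − 10·p_x − 15·p_y)/p_x, and y* = 15 + 2/3·(…)/p_y.
Discretionary income = 420 − 10·6.2 − 15·13 = 163; x* = 10 + 1/3·163/6.2 = 18.7634.
At I' = 1050: x* = 52.6344. Change: 52.6344 − 18.7634 = 33.871.

Δx* = 33.871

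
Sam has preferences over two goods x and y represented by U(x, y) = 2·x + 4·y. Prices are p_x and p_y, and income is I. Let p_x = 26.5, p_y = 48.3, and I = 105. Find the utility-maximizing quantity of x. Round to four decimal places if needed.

x* = 0

Numerically: x* = 0, y* = 2.1739.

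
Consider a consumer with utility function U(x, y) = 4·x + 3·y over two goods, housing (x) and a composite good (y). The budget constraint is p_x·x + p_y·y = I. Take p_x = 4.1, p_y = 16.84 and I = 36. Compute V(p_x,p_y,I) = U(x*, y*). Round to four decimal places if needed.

Linear utility — the consumer picks whichever good has higher MU/price: 4/4.1 = 0.9756 vs 3/16.84 = 0.1781.
x gives more utility per dollar, so spend all income on x: x* = I/p_x, y* = 0.
Numerically: x* = 8.7805, y* = 0.
Utility at the optimum: U(8.7805, 0) = 35.122.

V = 35.122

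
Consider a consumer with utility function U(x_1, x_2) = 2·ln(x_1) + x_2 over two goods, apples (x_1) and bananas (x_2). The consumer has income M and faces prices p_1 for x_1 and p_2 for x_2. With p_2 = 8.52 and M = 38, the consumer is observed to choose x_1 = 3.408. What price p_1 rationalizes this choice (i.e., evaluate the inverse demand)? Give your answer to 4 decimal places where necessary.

Set MRS = p_1/p_2: (2/x_1)/1 = p_1/p_2.
So x_1*(p_1,p_2) = 2·p_2/p_1, independent of income; and x_2* = (M − 2·p_2)/p_2.
Set x_1* = 3.408 in the demand function and solve for p_1: p_1 = 5.

p_1 = 5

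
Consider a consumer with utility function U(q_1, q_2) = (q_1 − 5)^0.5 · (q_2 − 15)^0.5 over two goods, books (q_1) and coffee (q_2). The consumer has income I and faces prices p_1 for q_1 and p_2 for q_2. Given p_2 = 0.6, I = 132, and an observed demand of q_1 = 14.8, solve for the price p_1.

p_1 = 5

MRS = (q_2−15)/(q_1−5). Tangency with p_1/p_2 gives q_2−15 = (p_1/p_2)·(q_1−5).
Substituting into the budget: q_1* = 5 + 0.5·(I − 5·p_1 − 15·p_2)/p_1, and q_2* = 15 + 0.5·(…)/p_2.
Set q_1* = 14.8 in the demand function and solve for p_1: p_1 = 5.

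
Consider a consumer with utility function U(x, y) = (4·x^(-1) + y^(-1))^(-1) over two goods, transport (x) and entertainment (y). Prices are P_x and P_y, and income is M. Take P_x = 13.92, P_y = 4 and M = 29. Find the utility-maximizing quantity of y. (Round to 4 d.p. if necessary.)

Numerically y/x = 0.932738, so x* = 29/(13.92 + 4·0.932738) = 1.643 and y* = 0.932738·1.643 = 1.5325.

y* = 1.5325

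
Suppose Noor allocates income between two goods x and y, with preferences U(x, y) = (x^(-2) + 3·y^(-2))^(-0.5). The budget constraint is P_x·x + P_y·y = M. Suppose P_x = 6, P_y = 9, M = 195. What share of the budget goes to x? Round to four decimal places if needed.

share on x = 0.346

MU_x ∝ x^(-3), MU_y ∝ 3·y^(-3), so MRS = (1/3)·(y/x)^(3) = P_x/P_y.
Hence y/x = (3·P_x/P_y)^(1/(3)), i.e. raised to the 1/3 power.
With the ratio pinned down, the budget gives x* = M/(P_x + P_y·(y/x)) and y* = (y/x)·x*.
Numerically y/x = 1.259921, so x* = 195/(6 + 9·1.259921) = 11.2461 and y* = 1.259921·11.2461 = 14.1692.
Expenditure on x: 6·11.2461 = 67.4768; share = 0.346.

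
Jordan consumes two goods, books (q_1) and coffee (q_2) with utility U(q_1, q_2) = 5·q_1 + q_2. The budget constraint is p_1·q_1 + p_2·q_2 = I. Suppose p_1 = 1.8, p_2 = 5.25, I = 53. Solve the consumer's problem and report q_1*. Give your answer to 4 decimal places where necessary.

q_1* = 29.4444

Perfect substitutes: compare marginal utility per dollar. 5/p_1 vs 1/p_2 → 2.7778 vs 0.1905.
q_1 gives more utility per dollar, so spend all income on q_1: q_1* = I/p_1, q_2* = 0.
Numerically: q_1* = 29.4444, q_2* = 0.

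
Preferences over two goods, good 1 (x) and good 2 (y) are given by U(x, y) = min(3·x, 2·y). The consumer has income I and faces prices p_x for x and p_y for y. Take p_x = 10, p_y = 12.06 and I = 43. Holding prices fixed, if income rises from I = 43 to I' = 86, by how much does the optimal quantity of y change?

Δy* = 2.2962

With perfect complements, no substitution: consume in ratio x:y = 2:3.
Budget: p_x·x + p_y·(3/2)·x = I, so (2·p_x + 3·p_y)·x = 2·I.
Demand: x*(p_x,p_y,I) = 2·I/(2·p_x + 3·p_y), y* = 3·I/(2·p_x + 3·p_y).
Here 2·10 + 3·12.06 = 56.18, giving y* = 2.2962.
At I' = 86: y* = 4.5924. Change: 4.5924 − 2.2962 = 2.2962.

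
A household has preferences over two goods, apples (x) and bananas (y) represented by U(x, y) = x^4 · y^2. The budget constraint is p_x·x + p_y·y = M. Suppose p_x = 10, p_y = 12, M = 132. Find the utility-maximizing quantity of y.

The MRS is 2·y/x. Set MRS = p_x/p_y.
So 4·p_y·y = 2·p_x·x; combined with the budget, a share 2/3 of income goes to x.
Demand: x*(p_x,p_y,M) = 2/3·M/p_x and y* = 1/3·M/p_y.
At p_x=10, p_y=12, M=132: y* = 1/3·132/12 = 3.6667.

y* = 3.6667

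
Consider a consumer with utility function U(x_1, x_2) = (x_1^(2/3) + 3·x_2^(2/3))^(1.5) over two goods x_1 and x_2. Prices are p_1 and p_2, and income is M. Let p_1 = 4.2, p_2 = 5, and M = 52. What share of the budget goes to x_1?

MRS = MU_x_1/MU_x_2 = (1/3)·(x_2/x_1)^(1/3). Set equal to p_1/p_2.
Solve for the ratio: x_2/x_1 = [3·p_1/p_2]^(3).
With the ratio pinned down, the budget gives x_1* = M/(p_1 + p_2·(x_2/x_1)) and x_2* = (x_2/x_1)·x_1*.
Numerically x_2/x_1 = 16.003008, so x_1* = 52/(4.2 + 5·16.003008) = 0.6175 and x_2* = 16.003008·0.6175 = 9.8813.
Expenditure on x_1: 4.2·0.6175 = 2.5934; share = 0.0499.

share on x_1 = 0.0499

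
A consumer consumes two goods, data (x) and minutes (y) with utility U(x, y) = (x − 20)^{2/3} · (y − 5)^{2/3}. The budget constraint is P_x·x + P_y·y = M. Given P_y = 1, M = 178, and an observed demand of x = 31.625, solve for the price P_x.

P_x = 4

This is Cobb-Douglas in (x−20, y−5): tangency gives 2/3·P_y·(y−5) = 2/3·P_x·(x−20).
After buying the subsistence bundle (20, 5), a share 0.5 of the remaining income goes to x: x* = 20 + 0.5·(M − 20P_x − 5P_y)/P_x.
Set x* = 31.625 in the demand function and solve for P_x: P_x = 4.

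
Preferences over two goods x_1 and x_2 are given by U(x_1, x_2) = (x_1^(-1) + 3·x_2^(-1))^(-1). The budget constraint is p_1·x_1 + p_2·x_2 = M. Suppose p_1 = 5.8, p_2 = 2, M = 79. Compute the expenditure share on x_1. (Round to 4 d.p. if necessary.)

Numerically x_2/x_1 = 2.949576, so x_1* = 79/(5.8 + 2·2.949576) = 6.7526 and x_2* = 2.949576·6.7526 = 19.9174.
Expenditure on x_1: 5.8·6.7526 = 39.1652; share = 0.4958.

share on x_1 = 0.4958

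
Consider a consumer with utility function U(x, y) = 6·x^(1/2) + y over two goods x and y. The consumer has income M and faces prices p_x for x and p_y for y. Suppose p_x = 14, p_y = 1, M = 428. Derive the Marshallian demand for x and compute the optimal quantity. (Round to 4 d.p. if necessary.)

Utility is quasi-linear in y; the FOC for x is 3/√x = p_x/p_y.
Thus x* = (3·p_y/p_x)² — independent of M — with the rest of income spent on y.
Plugging in: x* = (3·1/14)² = 0.0459.

x* = 0.0459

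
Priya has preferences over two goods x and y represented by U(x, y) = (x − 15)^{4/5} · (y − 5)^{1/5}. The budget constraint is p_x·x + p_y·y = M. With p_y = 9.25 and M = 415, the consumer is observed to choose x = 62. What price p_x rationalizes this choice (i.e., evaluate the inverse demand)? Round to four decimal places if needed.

p_x = 5

This is Cobb-Douglas in (x−15, y−5): tangency gives 0.8·p_y·(y−5) = 0.2·p_x·(x−15).
Substituting into the budget: x* = 15 + 0.8·(M − 15·p_x − 5·p_y)/p_x, and y* = 5 + 0.2·(…)/p_y.
Set x* = 62 in the demand function and solve for p_x: p_x = 5.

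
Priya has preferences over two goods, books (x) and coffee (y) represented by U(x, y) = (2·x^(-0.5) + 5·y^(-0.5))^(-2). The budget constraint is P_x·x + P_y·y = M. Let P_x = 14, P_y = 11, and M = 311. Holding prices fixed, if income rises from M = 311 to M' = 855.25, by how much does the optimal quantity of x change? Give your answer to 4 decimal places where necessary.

MRS = MU_x/MU_y = (2/5)·(y/x)^(1.5). Set equal to P_x/P_y.
Hence y/x = ((5/2)·P_x/P_y)^(1/(1.5)), i.e. raised to the 2/3 power.
Substitute y = (y/x)·x into the budget: x* = M/(P_x + P_y·(y/x)).
Numerically y/x = 2.163301, so x* = 311/(14 + 11·2.163301) = 8.2283.
At M' = 855.25: x* = 22.6279. Change: 22.6279 − 8.2283 = 14.3996.

Δx* = 14.3996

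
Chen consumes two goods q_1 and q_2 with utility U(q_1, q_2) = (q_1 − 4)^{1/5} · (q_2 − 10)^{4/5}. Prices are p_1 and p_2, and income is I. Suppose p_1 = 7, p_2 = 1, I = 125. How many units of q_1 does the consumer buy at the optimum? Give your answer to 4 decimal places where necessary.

q_1* = 6.4857

MRS = (1/4)·(q_2−10)/(q_1−4). Tangency with p_1/p_2 gives q_2−10 = 4·(p_1/p_2)·(q_1−4).
Substituting into the budget: q_1* = 4 + 0.2·(I − 4·p_1 − 10·p_2)/p_1, and q_2* = 10 + 0.8·(…)/p_2.
Discretionary income = 125 − 4·7 − 10·1 = 87; q_1* = 4 + 0.2·87/7 = 6.4857.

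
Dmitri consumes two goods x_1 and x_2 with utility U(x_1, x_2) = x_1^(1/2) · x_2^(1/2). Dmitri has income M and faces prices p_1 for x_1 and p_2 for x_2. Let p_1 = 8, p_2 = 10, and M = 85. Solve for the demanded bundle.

x_1* = 5.3125, x_2* = 4.25

MU_x_1/MU_x_2 = (0.5·x_2)/(0.5·x_1); tangency sets this equal to p_1/p_2.
So 0.5·p_2·x_2 = 0.5·p_1·x_1; combined with the budget, a share 0.5 of income goes to x_1.
Demand: x_1*(p_1,p_2,M) = 0.5·M/p_1 and x_2* = 0.5·M/p_2.
At p_1=8, p_2=10, M=85: x_1* = 0.5·85/8 = 5.3125, x_2* = 4.25.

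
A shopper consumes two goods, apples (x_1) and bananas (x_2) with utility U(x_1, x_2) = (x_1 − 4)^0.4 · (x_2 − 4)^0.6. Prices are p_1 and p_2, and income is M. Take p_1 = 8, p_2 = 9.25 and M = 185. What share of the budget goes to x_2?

Let x_1' = x_1−4, x_2' = x_2−4. MRS = (2/3)·x_2'/x_1' = p_1/p_2.
Substituting into the budget: x_1* = 4 + 0.4·(M − 4·p_1 − 4·p_2)/p_1, and x_2* = 4 + 0.6·(…)/p_2.
Discretionary income = 185 − 4·8 − 4·9.25 = 116; x_1* = 4 + 0.4·116/8 = 9.8; x_2* = 4 + 0.6·116/9.25 = 11.5243.
Expenditure on x_2: 9.25·11.5243 = 106.6; share = 0.5762.

share on x_2 = 0.5762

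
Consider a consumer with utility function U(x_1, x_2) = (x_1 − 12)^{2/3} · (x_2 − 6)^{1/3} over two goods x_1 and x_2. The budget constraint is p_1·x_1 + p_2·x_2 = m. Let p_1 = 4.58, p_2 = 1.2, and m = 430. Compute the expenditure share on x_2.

share on x_2 = 0.3019

This is Cobb-Douglas in (x_1−12, x_2−6): tangency gives 2/3·p_2·(x_2−6) = 1/3·p_1·(x_1−12).
After buying the subsistence bundle (12, 6), a share 2/3 of the remaining income goes to x_1: x_1* = 12 + 2/3·(m − 12p_1 − 6p_2)/p_1.
Discretionary income = 430 − 12·4.58 − 6·1.2 = 367.84; x_1* = 12 + 2/3·367.84/4.58 = 65.5429; x_2* = 6 + 1/3·367.84/1.2 = 108.1778.
Expenditure on x_2: 1.2·108.1778 = 129.8133; share = 0.3019.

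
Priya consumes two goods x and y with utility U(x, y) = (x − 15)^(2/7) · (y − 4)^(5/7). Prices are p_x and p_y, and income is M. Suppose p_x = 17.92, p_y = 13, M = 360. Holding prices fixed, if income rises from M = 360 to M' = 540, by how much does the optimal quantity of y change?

Δy* = 9.8901

Substituting into the budget: x* = 15 + 2/7·(M − 15·p_x − 4·p_y)/p_x, and y* = 4 + 5/7·(…)/p_y.
Discretionary income = 360 − 15·17.92 − 4·13 = 39.2; y* = 4 + 5/7·39.2/13 = 6.1538.
At M' = 540: y* = 16.044. Change: 16.044 − 6.1538 = 9.8901.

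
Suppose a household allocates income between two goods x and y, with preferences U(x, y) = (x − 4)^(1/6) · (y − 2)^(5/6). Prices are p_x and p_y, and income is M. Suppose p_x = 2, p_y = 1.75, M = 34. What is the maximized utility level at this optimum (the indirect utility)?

V = 8.0131

Discretionary income = 34 − 4·2 − 2·1.75 = 22.5; x* = 4 + 1/6·22.5/2 = 5.875; y* = 2 + 5/6·22.5/1.75 = 12.7143.
Utility at the optimum: U(5.875, 12.7143) = 8.0131.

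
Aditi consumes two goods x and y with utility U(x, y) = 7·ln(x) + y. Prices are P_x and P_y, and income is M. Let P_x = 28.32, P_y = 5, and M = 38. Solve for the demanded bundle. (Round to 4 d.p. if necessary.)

Set MRS = P_x/P_y: (7/x)/1 = P_x/P_y.
So x*(P_x,P_y) = 7·P_y/P_x, independent of income; and y* = (M − 7·P_y)/P_y.
At the given prices: x* = 7·5/28.32 = 1.2359, and y* = 0.6.

x* = 1.2359, y* = 0.6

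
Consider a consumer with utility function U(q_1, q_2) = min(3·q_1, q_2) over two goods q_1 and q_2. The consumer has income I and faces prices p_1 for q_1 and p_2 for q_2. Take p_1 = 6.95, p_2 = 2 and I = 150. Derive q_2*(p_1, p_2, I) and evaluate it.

q_2* = 34.749

Leontief preferences: the optimum is at the kink where q_1/1 = q_2/3, i.e. q_2 = 3·q_1.
Budget: p_1·q_1 + p_2·3·q_1 = I, so (p_1 + 3·p_2)·q_1 = I.
Demand: q_1*(p_1,p_2,I) = I/(p_1 + 3·p_2), q_2* = 3·I/(p_1 + 3·p_2).
Here 6.95 + 3·2 = 12.95, giving q_2* = 34.749.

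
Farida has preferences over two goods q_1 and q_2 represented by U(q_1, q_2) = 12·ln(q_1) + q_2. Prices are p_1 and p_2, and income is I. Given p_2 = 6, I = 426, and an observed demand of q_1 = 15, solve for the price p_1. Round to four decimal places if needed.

p_1 = 4.8

Set MRS = p_1/p_2: (12/q_1)/1 = p_1/p_2.
So q_1*(p_1,p_2) = 12·p_2/p_1, independent of income; and q_2* = (I − 12·p_2)/p_2.
Set q_1* = 15 in the demand function and solve for p_1: p_1 = 4.8.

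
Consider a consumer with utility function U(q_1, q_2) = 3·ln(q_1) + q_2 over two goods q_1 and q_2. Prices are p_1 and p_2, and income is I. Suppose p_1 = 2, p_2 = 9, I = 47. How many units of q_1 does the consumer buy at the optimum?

q_1* = 13.5

At the given prices: q_1* = 3·9/2 = 13.5.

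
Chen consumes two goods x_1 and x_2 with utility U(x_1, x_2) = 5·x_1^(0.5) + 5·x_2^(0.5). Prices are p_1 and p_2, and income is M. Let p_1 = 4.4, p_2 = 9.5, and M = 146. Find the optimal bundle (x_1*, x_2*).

MRS = MU_x_1/MU_x_2 = (x_2/x_1)^(0.5). Set equal to p_1/p_2.
Solve for the ratio: x_2/x_1 = [p_1/p_2]^(2).
Substitute x_2 = (x_2/x_1)·x_1 into the budget: x_1* = M/(p_1 + p_2·(x_2/x_1)).
Numerically x_2/x_1 = 0.214515, so x_1* = 146/(4.4 + 9.5·0.214515) = 22.6782 and x_2* = 0.214515·22.6782 = 4.8648.

x_1* = 22.6782, x_2* = 4.8648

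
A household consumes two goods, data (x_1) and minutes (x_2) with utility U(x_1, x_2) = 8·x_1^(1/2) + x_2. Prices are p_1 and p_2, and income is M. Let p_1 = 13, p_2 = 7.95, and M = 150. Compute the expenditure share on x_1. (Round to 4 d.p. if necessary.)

share on x_1 = 0.5186

Utility is quasi-linear in x_2; the FOC for x_1 is 4/√x_1 = p_1/p_2.
Thus x_1* = (4·p_2/p_1)² — independent of M — with the rest of income spent on x_2.
Plugging in: x_1* = (4·7.95/13)² = 5.9837, x_2* = 9.0833.
Expenditure on x_1: 13·5.9837 = 77.7877; share = 0.5186.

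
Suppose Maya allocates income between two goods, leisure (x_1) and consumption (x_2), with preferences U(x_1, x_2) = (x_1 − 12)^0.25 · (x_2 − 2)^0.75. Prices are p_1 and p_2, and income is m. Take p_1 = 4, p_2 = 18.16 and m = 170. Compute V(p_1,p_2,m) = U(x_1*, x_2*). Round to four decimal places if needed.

V = 3.9247

This is Cobb-Douglas in (x_1−12, x_2−2): tangency gives 0.25·p_2·(x_2−2) = 0.75·p_1·(x_1−12).
After buying the subsistence bundle (12, 2), a share 0.25 of the remaining income goes to x_1: x_1* = 12 + 0.25·(m − 12p_1 − 2p_2)/p_1.
Discretionary income = 170 − 12·4 − 2·18.16 = 85.68; x_1* = 12 + 0.25·85.68/4 = 17.355; x_2* = 2 + 0.75·85.68/18.16 = 5.5385.
Utility at the optimum: U(17.355, 5.5385) = 3.9247.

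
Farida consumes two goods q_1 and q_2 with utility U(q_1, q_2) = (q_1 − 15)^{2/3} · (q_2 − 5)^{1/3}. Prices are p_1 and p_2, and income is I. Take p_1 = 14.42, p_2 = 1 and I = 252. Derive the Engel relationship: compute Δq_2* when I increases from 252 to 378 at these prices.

Δq_2* = 42

Substituting into the budget: q_1* = 15 + 2/3·(I − 15·p_1 − 5·p_2)/p_1, and q_2* = 5 + 1/3·(…)/p_2.
Discretionary income = 252 − 15·14.42 − 5·1 = 30.7; q_2* = 5 + 1/3·30.7/1 = 15.2333.
At I' = 378: q_2* = 57.2333. Change: 57.2333 − 15.2333 = 42.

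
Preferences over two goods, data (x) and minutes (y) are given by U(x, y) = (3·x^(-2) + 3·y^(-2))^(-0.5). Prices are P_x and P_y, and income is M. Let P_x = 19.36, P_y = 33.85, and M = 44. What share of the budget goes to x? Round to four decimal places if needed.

From the CES first-order condition, (y/x)^(3) = P_x/P_y.
Solve for the ratio: y/x = [P_x/P_y]^(1/3).
With the ratio pinned down, the budget gives x* = M/(P_x + P_y·(y/x)) and y* = (y/x)·x*.
Numerically y/x = 0.830072, so x* = 44/(19.36 + 33.85·0.830072) = 0.9271 and y* = 0.830072·0.9271 = 0.7696.
Expenditure on x: 19.36·0.9271 = 17.9494; share = 0.4079.

share on x = 0.4079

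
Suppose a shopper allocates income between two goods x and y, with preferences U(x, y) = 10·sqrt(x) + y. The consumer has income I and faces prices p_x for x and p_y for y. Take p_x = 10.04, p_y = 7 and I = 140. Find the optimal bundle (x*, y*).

MU_x = 5/√x, MU_y = 1. Tangency: 5/√x = p_x/p_y.
Thus x* = (5·p_y/p_x)² — independent of I — with the rest of income spent on y.
Plugging in: x* = (5·7/10.04)² = 12.1526, y* = 2.5697.

x* = 12.1526, y* = 2.5697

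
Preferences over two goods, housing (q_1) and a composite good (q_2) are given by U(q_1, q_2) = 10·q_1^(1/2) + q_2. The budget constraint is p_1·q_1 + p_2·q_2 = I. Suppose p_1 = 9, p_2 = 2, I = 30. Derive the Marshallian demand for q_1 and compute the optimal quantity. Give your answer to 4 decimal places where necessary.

MU_q_1 = 5/√q_1, MU_q_2 = 1. Tangency: 5/√q_1 = p_1/p_2.
Solve: √q_1 = 5·p_2/p_1, so q_1*(p_1,p_2) = (5·p_2/p_1)², and q_2* = (I − p_1·q_1*)/p_2.
Plugging in: q_1* = (5·2/9)² = 1.2346.

q_1* = 1.2346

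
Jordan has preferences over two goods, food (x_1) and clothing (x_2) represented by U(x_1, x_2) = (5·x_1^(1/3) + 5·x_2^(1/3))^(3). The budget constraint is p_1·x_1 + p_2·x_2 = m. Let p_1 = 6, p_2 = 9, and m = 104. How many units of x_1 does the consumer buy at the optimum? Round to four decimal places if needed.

x_1* = 9.5422

MRS = MU_x_1/MU_x_2 = (x_2/x_1)^(2/3). Set equal to p_1/p_2.
Solve for the ratio: x_2/x_1 = [p_1/p_2]^(1.5).
With the ratio pinned down, the budget gives x_1* = m/(p_1 + p_2·(x_2/x_1)) and x_2* = (x_2/x_1)·x_1*.
Numerically x_2/x_1 = 0.544331, so x_1* = 104/(6 + 9·0.544331) = 9.5422.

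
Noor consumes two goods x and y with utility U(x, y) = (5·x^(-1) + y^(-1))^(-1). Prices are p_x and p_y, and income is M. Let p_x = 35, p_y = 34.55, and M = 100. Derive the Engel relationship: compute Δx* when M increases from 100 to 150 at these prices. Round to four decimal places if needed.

From the CES first-order condition, 5·(y/x)^(2) = p_x/p_y.
Solve for the ratio: y/x = [(1/5)·p_x/p_y]^(0.5).
With the ratio pinned down, the budget gives x* = M/(p_x + p_y·(y/x)) and y* = (y/x)·x*.
Numerically y/x = 0.450117, so x* = 100/(35 + 34.55·0.450117) = 1.9782.
At M' = 150: x* = 2.9673. Change: 2.9673 − 1.9782 = 0.9891.

Δx* = 0.9891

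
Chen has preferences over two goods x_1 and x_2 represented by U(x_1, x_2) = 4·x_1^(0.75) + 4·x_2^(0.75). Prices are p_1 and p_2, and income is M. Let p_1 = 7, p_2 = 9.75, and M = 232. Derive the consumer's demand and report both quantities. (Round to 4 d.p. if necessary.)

x_1* = 24.1907, x_2* = 6.4272

Substitute x_2 = (x_2/x_1)·x_1 into the budget: x_1* = M/(p_1 + p_2·(x_2/x_1)).
Numerically x_2/x_1 = 0.265689, so x_1* = 232/(7 + 9.75·0.265689) = 24.1907 and x_2* = 0.265689·24.1907 = 6.4272.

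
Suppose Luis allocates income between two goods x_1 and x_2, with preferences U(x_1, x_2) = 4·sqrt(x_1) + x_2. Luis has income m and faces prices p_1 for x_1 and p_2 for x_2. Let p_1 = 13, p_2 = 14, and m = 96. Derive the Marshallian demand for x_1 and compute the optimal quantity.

x_1* = 4.6391

Plugging in: x_1* = (2·14/13)² = 4.6391.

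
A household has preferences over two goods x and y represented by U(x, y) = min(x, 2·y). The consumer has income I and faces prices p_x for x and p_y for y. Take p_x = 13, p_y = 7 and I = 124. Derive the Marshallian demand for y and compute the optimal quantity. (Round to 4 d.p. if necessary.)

y* = 3.7576

Leontief preferences: the optimum is at the kink where x/2 = y/1, i.e. y = (1/2)·x.
Budget: p_x·x + p_y·(1/2)·x = I, so (2·p_x + p_y)·x = 2·I.
Demand: x*(p_x,p_y,I) = 2·I/(2·p_x + p_y), y* = I/(2·p_x + p_y).
Here 2·13 + 7 = 33, giving y* = 3.7576.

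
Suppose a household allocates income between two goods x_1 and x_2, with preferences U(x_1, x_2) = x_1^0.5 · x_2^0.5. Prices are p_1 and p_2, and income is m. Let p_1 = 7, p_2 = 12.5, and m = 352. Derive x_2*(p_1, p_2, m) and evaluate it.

x_2* = 14.08

MU_x_1/MU_x_2 = (0.5·x_2)/(0.5·x_1); tangency sets this equal to p_1/p_2.
Rearranging, p_2·x_2 = p_1·x_1. Substituting into the budget gives p_1·x_1·(1 + 1) = m.
Demand: x_1*(p_1,p_2,m) = 0.5·m/p_1 and x_2* = 0.5·m/p_2.
At p_1=7, p_2=12.5, m=352: x_2* = 0.5·352/12.5 = 14.08.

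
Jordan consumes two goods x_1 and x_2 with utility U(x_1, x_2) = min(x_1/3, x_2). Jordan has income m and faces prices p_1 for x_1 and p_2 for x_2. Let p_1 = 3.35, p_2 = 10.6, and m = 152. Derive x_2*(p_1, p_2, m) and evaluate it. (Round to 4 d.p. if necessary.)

Leontief preferences: the optimum is at the kink where x_1/3 = x_2/1, i.e. x_2 = (1/3)·x_1.
Budget: p_1·x_1 + p_2·(1/3)·x_1 = m, so (3·p_1 + p_2)·x_1 = 3·m.
Demand: x_1*(p_1,p_2,m) = 3·m/(3·p_1 + p_2), x_2* = m/(3·p_1 + p_2).
Here 3·3.35 + 10.6 = 20.65, giving x_2* = 7.3608.

x_2* = 7.3608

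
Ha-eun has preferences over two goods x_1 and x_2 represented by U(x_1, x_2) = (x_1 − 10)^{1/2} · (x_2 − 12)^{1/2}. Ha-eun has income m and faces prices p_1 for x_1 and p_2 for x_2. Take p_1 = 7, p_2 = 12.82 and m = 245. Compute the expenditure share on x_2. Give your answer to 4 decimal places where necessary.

share on x_2 = 0.6711

After buying the subsistence bundle (10, 12), a share 0.5 of the remaining income goes to x_1: x_1* = 10 + 0.5·(m − 10p_1 − 12p_2)/p_1.
Discretionary income = 245 − 10·7 − 12·12.82 = 21.16; x_1* = 10 + 0.5·21.16/7 = 11.5114; x_2* = 12 + 0.5·21.16/12.82 = 12.8253.
Expenditure on x_2: 12.82·12.8253 = 164.42; share = 0.6711.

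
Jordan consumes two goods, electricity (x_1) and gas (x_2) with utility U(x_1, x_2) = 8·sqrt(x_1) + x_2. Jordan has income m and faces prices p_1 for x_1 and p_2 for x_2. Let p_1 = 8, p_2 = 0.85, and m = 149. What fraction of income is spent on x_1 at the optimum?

share on x_1 = 0.0097

Solve: √x_1 = 4·p_2/p_1, so x_1*(p_1,p_2) = (4·p_2/p_1)², and x_2* = (m − p_1·x_1*)/p_2.
Plugging in: x_1* = (4·0.85/8)² = 0.1806, x_2* = 173.5941.
Expenditure on x_1: 8·0.1806 = 1.445; share = 0.0097.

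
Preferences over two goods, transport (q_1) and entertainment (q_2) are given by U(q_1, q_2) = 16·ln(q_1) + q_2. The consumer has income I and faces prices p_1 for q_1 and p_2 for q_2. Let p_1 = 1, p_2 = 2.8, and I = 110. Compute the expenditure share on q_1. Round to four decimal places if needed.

share on q_1 = 0.4073

MU_q_1 = 16/q_1, MU_q_2 = 1. Tangency: 16/q_1 = p_1/p_2.
So q_1*(p_1,p_2) = 16·p_2/p_1, independent of income; and q_2* = (I − 16·p_2)/p_2.
At the given prices: q_1* = 16·2.8/1 = 44.8, and q_2* = 23.2857.
Expenditure on q_1: 1·44.8 = 44.8; share = 0.4073.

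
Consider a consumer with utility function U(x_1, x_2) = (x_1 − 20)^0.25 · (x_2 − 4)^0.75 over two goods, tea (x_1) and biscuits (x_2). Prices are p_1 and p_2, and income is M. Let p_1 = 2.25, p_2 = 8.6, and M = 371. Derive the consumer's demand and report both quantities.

x_1* = 52.4, x_2* = 29.4302

After buying the subsistence bundle (20, 4), a share 0.25 of the remaining income goes to x_1: x_1* = 20 + 0.25·(M − 20p_1 − 4p_2)/p_1.
Discretionary income = 371 − 20·2.25 − 4·8.6 = 291.6; x_1* = 20 + 0.25·291.6/2.25 = 52.4; x_2* = 4 + 0.75·291.6/8.6 = 29.4302.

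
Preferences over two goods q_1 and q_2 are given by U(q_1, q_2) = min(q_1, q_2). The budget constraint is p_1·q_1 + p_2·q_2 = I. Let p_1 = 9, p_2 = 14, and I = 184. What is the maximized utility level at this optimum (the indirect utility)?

Leontief preferences: the optimum is at the kink where q_1/1 = q_2/1, i.e. q_2 = q_1.
Budget: p_1·q_1 + p_2·q_1 = I, so (p_1 + p_2)·q_1 = I.
Demand: q_1*(p_1,p_2,I) = I/(p_1 + p_2), q_2* = I/(p_1 + p_2).
Here 9 + 14 = 23, giving q_1* = 8 and q_2* = 8.
Utility at the optimum: U(8, 8) = 8.

V = 8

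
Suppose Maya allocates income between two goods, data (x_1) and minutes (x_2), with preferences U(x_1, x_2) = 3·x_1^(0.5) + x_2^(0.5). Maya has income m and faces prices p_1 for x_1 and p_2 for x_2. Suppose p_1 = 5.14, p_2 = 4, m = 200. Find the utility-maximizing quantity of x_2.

MRS = MU_x_1/MU_x_2 = 3·(x_2/x_1)^(0.5). Set equal to p_1/p_2.
Hence x_2/x_1 = ((1/3)·p_1/p_2)^(1/(0.5)), i.e. raised to the 2 power.
With the ratio pinned down, the budget gives x_1* = m/(p_1 + p_2·(x_2/x_1)) and x_2* = (x_2/x_1)·x_1*.
Numerically x_2/x_1 = 0.183469, so x_1* = 200/(5.14 + 4·0.183469) = 34.0491 and x_2* = 0.183469·34.0491 = 6.247.

x_2* = 6.247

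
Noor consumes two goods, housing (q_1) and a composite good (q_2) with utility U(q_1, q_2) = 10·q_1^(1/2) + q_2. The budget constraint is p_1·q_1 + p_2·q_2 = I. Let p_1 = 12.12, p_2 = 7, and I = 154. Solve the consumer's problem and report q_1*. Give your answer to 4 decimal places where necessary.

q_1* = 8.3393

MU_q_1 = 5/√q_1, MU_q_2 = 1. Tangency: 5/√q_1 = p_1/p_2.
Solve: √q_1 = 5·p_2/p_1, so q_1*(p_1,p_2) = (5·p_2/p_1)², and q_2* = (I − p_1·q_1*)/p_2.
Plugging in: q_1* = (5·7/12.12)² = 8.3393.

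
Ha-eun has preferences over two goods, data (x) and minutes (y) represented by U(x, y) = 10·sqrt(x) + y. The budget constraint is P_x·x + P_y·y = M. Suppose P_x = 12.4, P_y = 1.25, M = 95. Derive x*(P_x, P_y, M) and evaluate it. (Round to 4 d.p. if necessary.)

Utility is quasi-linear in y; the FOC for x is 5/√x = P_x/P_y.
Solve: √x = 5·P_y/P_x, so x*(P_x,P_y) = (5·P_y/P_x)², and y* = (M − P_x·x*)/P_y.
Plugging in: x* = (5·1.25/12.4)² = 0.254.

x* = 0.254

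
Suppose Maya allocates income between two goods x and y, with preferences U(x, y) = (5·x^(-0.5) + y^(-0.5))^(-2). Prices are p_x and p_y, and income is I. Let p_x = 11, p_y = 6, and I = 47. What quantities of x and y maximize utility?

x* = 3.3396, y* = 1.7108

MU_x ∝ 5·x^(-1.5), MU_y ∝ y^(-1.5), so MRS = 5·(y/x)^(1.5) = p_x/p_y.
Solve for the ratio: y/x = [(1/5)·p_x/p_y]^(2/3).
Substitute y = (y/x)·x into the budget: x* = I/(p_x + p_y·(y/x)).
Numerically y/x = 0.512288, so x* = 47/(11 + 6·0.512288) = 3.3396 and y* = 0.512288·3.3396 = 1.7108.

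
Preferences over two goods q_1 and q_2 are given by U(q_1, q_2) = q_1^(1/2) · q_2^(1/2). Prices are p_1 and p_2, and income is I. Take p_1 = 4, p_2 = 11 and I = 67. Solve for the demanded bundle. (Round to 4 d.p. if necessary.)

q_1* = 8.375, q_2* = 3.0455

MU_q_1/MU_q_2 = (0.5·q_2)/(0.5·q_1); tangency sets this equal to p_1/p_2.
So 0.5·p_2·q_2 = 0.5·p_1·q_1; combined with the budget, a share 0.5 of income goes to q_1.
Demand: q_1*(p_1,p_2,I) = 0.5·I/p_1 and q_2* = 0.5·I/p_2.
At p_1=4, p_2=11, I=67: q_1* = 0.5·67/4 = 8.375, q_2* = 3.0455.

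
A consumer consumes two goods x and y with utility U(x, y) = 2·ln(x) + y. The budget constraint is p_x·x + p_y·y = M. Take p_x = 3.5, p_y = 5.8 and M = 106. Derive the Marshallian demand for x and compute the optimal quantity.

x* = 3.3143

MU_x = 2/x, MU_y = 1. Tangency: 2/x = p_x/p_y.
So x*(p_x,p_y) = 2·p_y/p_x, independent of income; and y* = (M − 2·p_y)/p_y.
At the given prices: x* = 2·5.8/3.5 = 3.3143.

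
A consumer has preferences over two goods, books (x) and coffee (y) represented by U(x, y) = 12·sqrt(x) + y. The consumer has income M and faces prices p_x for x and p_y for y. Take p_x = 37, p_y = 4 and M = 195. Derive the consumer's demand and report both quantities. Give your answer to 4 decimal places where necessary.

MU_x = 6/√x, MU_y = 1. Tangency: 6/√x = p_x/p_y.
Solve: √x = 6·p_y/p_x, so x*(p_x,p_y) = (6·p_y/p_x)², and y* = (M − p_x·x*)/p_y.
Plugging in: x* = (6·4/37)² = 0.4207, y* = 44.8581.

x* = 0.4207, y* = 44.8581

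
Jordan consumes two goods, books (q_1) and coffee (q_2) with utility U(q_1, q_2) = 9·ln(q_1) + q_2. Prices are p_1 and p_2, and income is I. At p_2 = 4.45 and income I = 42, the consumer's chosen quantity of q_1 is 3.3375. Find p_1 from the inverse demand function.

Set MRS = p_1/p_2: (9/q_1)/1 = p_1/p_2.
So q_1*(p_1,p_2) = 9·p_2/p_1, independent of income; and q_2* = (I − 9·p_2)/p_2.
Set q_1* = 3.3375 in the demand function and solve for p_1: p_1 = 12.

p_1 = 12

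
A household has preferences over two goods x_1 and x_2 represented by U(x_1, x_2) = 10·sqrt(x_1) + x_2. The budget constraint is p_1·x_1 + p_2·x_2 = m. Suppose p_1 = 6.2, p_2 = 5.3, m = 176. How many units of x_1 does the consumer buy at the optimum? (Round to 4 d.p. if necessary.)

x_1* = 18.2687

MU_x_1 = 5/√x_1, MU_x_2 = 1. Tangency: 5/√x_1 = p_1/p_2.
Thus x_1* = (5·p_2/p_1)² — independent of m — with the rest of income spent on x_2.
Plugging in: x_1* = (5·5.3/6.2)² = 18.2687.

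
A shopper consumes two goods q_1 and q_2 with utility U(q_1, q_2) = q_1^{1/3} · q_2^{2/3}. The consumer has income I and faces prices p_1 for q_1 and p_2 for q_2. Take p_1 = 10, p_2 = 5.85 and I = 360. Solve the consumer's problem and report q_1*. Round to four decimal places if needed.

q_1* = 12

Tangency: MRS = (1/2)·q_2/q_1 = p_1/p_2.
Rearranging, p_2·q_2 = 2·p_1·q_1. Substituting into the budget gives p_1·q_1·(1 + 2) = I.
Demand: q_1*(p_1,p_2,I) = 1/3·I/p_1 and q_2* = 2/3·I/p_2.
At p_1=10, p_2=5.85, I=360: q_1* = 1/3·360/10 = 12.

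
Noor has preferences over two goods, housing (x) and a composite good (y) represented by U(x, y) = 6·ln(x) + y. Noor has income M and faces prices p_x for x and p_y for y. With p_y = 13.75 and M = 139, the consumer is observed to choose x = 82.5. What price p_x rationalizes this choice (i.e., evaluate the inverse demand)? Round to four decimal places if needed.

MU_x = 6/x, MU_y = 1. Tangency: 6/x = p_x/p_y.
So x*(p_x,p_y) = 6·p_y/p_x, independent of income; and y* = (M − 6·p_y)/p_y.
Set x* = 82.5 in the demand function and solve for p_x: p_x = 1.

p_x = 1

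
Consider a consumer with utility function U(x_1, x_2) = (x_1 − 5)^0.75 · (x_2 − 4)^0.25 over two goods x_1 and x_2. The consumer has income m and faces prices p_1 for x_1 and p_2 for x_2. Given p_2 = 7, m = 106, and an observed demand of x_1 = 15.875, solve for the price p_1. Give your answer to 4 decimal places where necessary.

p_1 = 4

Let x_1' = x_1−5, x_2' = x_2−4. MRS = 3·x_2'/x_1' = p_1/p_2.
Substituting into the budget: x_1* = 5 + 0.75·(m − 5·p_1 − 4·p_2)/p_1, and x_2* = 4 + 0.25·(…)/p_2.
Set x_1* = 15.875 in the demand function and solve for p_1: p_1 = 4.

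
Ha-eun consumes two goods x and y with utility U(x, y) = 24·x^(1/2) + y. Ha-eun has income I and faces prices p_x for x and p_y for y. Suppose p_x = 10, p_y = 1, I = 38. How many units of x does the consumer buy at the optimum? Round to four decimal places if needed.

Set MRS = p_x/p_y: 12·x^(−1/2) = p_x/p_y.
Thus x* = (12·p_y/p_x)² — independent of I — with the rest of income spent on y.
Plugging in: x* = (12·1/10)² = 1.44.

x* = 1.44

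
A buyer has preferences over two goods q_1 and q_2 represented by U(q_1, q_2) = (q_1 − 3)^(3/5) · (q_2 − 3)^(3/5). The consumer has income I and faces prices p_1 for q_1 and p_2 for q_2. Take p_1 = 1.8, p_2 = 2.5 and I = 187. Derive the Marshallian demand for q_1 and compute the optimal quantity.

MRS = (q_2−3)/(q_1−3). Tangency with p_1/p_2 gives q_2−3 = (p_1/p_2)·(q_1−3).
After buying the subsistence bundle (3, 3), a share 0.5 of the remaining income goes to q_1: q_1* = 3 + 0.5·(I − 3p_1 − 3p_2)/p_1.
Discretionary income = 187 − 3·1.8 − 3·2.5 = 174.1; q_1* = 3 + 0.5·174.1/1.8 = 51.3611.

q_1* = 51.3611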